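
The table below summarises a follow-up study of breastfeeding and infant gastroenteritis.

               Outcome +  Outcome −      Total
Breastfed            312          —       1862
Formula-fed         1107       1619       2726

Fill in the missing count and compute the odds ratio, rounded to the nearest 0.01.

The missing cell is in the exposed row: 1862 − 312 = 1550.
So a = 312, b = 1550, c = 1107, d = 1619.
OR = (a·d)/(b·c) = (312 × 1619) / (1550 × 1107) = 505128 / 1715850 = 0.29439

0.29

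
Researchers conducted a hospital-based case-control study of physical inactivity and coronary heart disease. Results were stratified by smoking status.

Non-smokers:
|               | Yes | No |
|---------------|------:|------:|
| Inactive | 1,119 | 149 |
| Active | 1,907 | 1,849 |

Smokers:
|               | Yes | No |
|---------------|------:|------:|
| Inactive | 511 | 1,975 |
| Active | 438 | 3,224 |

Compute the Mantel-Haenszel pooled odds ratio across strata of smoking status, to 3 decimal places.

OR_MH = Σ(aᵢdᵢ/nᵢ) / Σ(bᵢcᵢ/nᵢ), where nᵢ is the stratum total.
Stratum 1 (Non-smokers): n = 5024; a·d/n = 1119·1849/5024 = 411.8294; b·c/n = 149·1907/5024 = 56.5571
Stratum 2 (Smokers): n = 6148; a·d/n = 511·3224/6148 = 267.9675; b·c/n = 1975·438/6148 = 140.7043
OR_MH = (411.8294 + 267.9675) / (56.5571 + 140.7043) = 679.7969 / 197.2614 = 3.44617

3.446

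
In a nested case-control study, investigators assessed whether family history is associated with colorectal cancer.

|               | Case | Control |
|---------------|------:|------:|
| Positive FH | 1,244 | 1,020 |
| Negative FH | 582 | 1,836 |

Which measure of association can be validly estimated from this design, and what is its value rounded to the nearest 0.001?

3.847

Cells: a = 1244, b = 1020, c = 582, d = 1836.
This is a nested case-control study: participants were sampled on outcome status, so risks in the source population cannot be estimated directly — relative risk is not valid here. The odds ratio is the appropriate measure.
OR = (a·d)/(b·c) = (1244 × 1836) / (1020 × 582) = 2283984 / 593640 = 3.84742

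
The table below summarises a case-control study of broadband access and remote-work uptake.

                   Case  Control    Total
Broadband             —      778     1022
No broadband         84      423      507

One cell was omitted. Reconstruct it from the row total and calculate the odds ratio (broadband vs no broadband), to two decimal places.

1.58

The missing cell is in the exposed row: 1022 − 778 = 244.
So a = 244, b = 778, c = 84, d = 423.
OR = (a·d)/(b·c) = (244 × 423) / (778 × 84) = 103212 / 65352 = 1.57932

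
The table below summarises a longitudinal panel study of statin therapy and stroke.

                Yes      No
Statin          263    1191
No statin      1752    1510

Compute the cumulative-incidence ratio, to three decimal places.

Cells: a = 263, b = 1191, c = 1752, d = 1510.
Risk in exposed = 263/1454 = 0.18088; risk in unexposed = 1752/3262 = 0.53709.
RR = 0.18088 / 0.53709 = 0.33678
The risk is 66% lower among the exposed than among the unexposed.

0.337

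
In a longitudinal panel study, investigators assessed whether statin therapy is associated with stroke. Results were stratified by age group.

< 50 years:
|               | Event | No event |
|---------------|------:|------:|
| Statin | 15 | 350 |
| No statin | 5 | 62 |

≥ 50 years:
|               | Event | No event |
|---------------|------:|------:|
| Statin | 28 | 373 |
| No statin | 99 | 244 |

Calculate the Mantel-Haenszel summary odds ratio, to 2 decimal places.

OR_MH = Σ(aᵢdᵢ/nᵢ) / Σ(bᵢcᵢ/nᵢ), where nᵢ is the stratum total.
Stratum 1 (< 50 years): n = 432; a·d/n = 15·62/432 = 2.1528; b·c/n = 350·5/432 = 4.0509
Stratum 2 (≥ 50 years): n = 744; a·d/n = 28·244/744 = 9.1828; b·c/n = 373·99/744 = 49.6331
OR_MH = (2.1528 + 9.1828) / (4.0509 + 49.6331) = 11.3356 / 53.6840 = 0.21115

0.21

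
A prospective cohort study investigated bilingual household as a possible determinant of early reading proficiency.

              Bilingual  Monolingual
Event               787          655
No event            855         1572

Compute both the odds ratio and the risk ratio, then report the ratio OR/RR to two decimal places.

1.36

Reading the table with exposure as columns: a = 787 (Bilingual, case), b = 855 (Bilingual, non-case), c = 655 (Monolingual, case), d = 1572.
OR = (787·1572)/(855·655) = 1237164/560025 = 2.20912
Risk in exposed = 787/1642 = 0.47929; risk in unexposed = 655/2227 = 0.29412; RR = 1.62960
OR/RR = 2.20912 / 1.62960 = 1.35562
The outcome is not rare, so the OR lies further from 1 than the RR.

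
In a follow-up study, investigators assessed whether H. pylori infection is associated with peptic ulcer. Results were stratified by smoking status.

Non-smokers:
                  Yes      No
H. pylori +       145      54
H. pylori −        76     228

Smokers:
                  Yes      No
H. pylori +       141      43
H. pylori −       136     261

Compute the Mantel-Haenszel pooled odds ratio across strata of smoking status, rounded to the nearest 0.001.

OR_MH = Σ(aᵢdᵢ/nᵢ) / Σ(bᵢcᵢ/nᵢ), where nᵢ is the stratum total.
Stratum 1 (Non-smokers): n = 503; a·d/n = 145·228/503 = 65.7256; b·c/n = 54·76/503 = 8.1590
Stratum 2 (Smokers): n = 581; a·d/n = 141·261/581 = 63.3408; b·c/n = 43·136/581 = 10.0654
OR_MH = (65.7256 + 63.3408) / (8.1590 + 10.0654) = 129.0664 / 18.2245 = 7.08205

7.082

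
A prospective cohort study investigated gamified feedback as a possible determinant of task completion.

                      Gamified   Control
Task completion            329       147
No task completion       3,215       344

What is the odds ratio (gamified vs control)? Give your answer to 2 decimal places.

Reading the table with exposure as columns: a = 329 (Gamified, case), b = 3215 (Gamified, non-case), c = 147 (Control, case), d = 344.
OR = (a·d)/(b·c) = (329 × 344) / (3215 × 147) = 113176 / 472605 = 0.23947
Exposure is associated with lower odds of task completion (OR = 0.24 < 1).

0.24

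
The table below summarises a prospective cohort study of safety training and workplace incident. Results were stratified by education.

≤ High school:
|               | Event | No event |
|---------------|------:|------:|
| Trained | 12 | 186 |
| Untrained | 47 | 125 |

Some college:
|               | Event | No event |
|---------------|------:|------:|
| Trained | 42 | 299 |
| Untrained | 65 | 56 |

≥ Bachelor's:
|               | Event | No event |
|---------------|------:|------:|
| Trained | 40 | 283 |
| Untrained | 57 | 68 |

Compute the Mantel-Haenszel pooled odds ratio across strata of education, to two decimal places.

0.15

OR_MH = Σ(aᵢdᵢ/nᵢ) / Σ(bᵢcᵢ/nᵢ), where nᵢ is the stratum total.
Stratum 1 (≤ High school): n = 370; a·d/n = 12·125/370 = 4.0541; b·c/n = 186·47/370 = 23.6270
Stratum 2 (Some college): n = 462; a·d/n = 42·56/462 = 5.0909; b·c/n = 299·65/462 = 42.0671
Stratum 3 (≥ Bachelor's): n = 448; a·d/n = 40·68/448 = 6.0714; b·c/n = 283·57/448 = 36.0067
OR_MH = (4.0541 + 5.0909 + 6.0714) / (23.6270 + 42.0671 + 36.0067) = 15.2164 / 101.7008 = 0.14962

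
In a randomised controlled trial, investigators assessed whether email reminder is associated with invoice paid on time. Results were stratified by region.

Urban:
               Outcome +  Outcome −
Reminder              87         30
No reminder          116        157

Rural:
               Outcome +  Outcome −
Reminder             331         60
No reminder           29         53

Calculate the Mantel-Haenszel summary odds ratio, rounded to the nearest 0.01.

OR_MH = Σ(aᵢdᵢ/nᵢ) / Σ(bᵢcᵢ/nᵢ), where nᵢ is the stratum total.
Stratum 1 (Urban): n = 390; a·d/n = 87·157/390 = 35.0231; b·c/n = 30·116/390 = 8.9231
Stratum 2 (Rural): n = 473; a·d/n = 331·53/473 = 37.0888; b·c/n = 60·29/473 = 3.6786
OR_MH = (35.0231 + 37.0888) / (8.9231 + 3.6786) = 72.1119 / 12.6017 = 5.72238

5.72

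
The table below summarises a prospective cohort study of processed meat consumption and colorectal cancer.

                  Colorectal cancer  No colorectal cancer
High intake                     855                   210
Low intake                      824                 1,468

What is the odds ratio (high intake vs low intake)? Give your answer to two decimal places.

7.25

Cells: a = 855, b = 210, c = 824, d = 1468.
OR = (a·d)/(b·c) = (855 × 1468) / (210 × 824) = 1255140 / 173040 = 7.25347
The odds of colorectal cancer are about 7.25 times as high in the high intake group.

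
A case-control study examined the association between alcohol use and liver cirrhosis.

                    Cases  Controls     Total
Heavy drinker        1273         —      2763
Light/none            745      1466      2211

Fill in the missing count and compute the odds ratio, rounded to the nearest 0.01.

The missing cell is in the exposed row: 2763 − 1273 = 1490.
So a = 1273, b = 1490, c = 745, d = 1466.
OR = (a·d)/(b·c) = (1273 × 1466) / (1490 × 745) = 1866218 / 1110050 = 1.68120

1.68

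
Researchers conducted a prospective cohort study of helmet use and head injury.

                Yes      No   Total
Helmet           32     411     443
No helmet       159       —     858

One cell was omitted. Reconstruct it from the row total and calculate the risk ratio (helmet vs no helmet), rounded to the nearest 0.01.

0.39

The missing cell is in the unexposed row: 858 − 159 = 699.
So a = 32, b = 411, c = 159, d = 699.
RR = [a/(a+b)] / [c/(c+d)] = (32/443) / (159/858) = 0.07223/0.18531 = 0.38980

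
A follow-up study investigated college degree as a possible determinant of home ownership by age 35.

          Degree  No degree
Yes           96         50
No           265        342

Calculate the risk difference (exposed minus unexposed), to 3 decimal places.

0.138

Reading the table with exposure as columns: a = 96 (Degree, case), b = 265 (Degree, non-case), c = 50 (No degree, case), d = 342.
Risk in exposed = 96/361 = 0.265928; risk in unexposed = 50/392 = 0.127551.
Risk difference = 0.265928 − 0.127551 = 0.138377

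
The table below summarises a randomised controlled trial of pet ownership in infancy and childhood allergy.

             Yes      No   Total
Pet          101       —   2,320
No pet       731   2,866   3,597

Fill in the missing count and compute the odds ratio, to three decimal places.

The missing cell is in the exposed row: 2320 − 101 = 2219.
So a = 101, b = 2219, c = 731, d = 2866.
OR = (a·d)/(b·c) = (101 × 2866) / (2219 × 731) = 289466 / 1622089 = 0.17845

0.178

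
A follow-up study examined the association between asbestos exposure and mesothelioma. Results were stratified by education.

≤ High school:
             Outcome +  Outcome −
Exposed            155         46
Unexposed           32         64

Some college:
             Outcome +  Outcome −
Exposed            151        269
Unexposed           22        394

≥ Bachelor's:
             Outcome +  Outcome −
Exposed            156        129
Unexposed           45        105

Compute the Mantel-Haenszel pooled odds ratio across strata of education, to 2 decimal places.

OR_MH = Σ(aᵢdᵢ/nᵢ) / Σ(bᵢcᵢ/nᵢ), where nᵢ is the stratum total.
Stratum 1 (≤ High school): n = 297; a·d/n = 155·64/297 = 33.4007; b·c/n = 46·32/297 = 4.9562
Stratum 2 (Some college): n = 836; a·d/n = 151·394/836 = 71.1651; b·c/n = 269·22/836 = 7.0789
Stratum 3 (≥ Bachelor's): n = 435; a·d/n = 156·105/435 = 37.6552; b·c/n = 129·45/435 = 13.3448
OR_MH = (33.4007 + 71.1651 + 37.6552) / (4.9562 + 7.0789 + 13.3448) = 142.2209 / 25.3800 = 5.60366

5.60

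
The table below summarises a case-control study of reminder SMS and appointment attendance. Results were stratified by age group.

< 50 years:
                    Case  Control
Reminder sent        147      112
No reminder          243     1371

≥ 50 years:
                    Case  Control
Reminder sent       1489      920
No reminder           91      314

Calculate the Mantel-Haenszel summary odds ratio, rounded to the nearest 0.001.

6.182

OR_MH = Σ(aᵢdᵢ/nᵢ) / Σ(bᵢcᵢ/nᵢ), where nᵢ is the stratum total.
Stratum 1 (< 50 years): n = 1873; a·d/n = 147·1371/1873 = 107.6012; b·c/n = 112·243/1873 = 14.5307
Stratum 2 (≥ 50 years): n = 2814; a·d/n = 1489·314/2814 = 166.1500; b·c/n = 920·91/2814 = 29.7512
OR_MH = (107.6012 + 166.1500) / (14.5307 + 29.7512) = 273.7511 / 44.2819 = 6.18200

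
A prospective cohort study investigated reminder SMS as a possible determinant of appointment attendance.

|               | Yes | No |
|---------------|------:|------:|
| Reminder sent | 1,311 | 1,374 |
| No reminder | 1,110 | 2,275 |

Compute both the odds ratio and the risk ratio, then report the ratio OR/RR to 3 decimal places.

1.313

Cells: a = 1311, b = 1374, c = 1110, d = 2275.
OR = (1311·2275)/(1374·1110) = 2982525/1525140 = 1.95557
Risk in exposed = 1311/2685 = 0.48827; risk in unexposed = 1110/3385 = 0.32792; RR = 1.48900
OR/RR = 1.95557 / 1.48900 = 1.31335
The outcome is not rare, so the OR lies further from 1 than the RR.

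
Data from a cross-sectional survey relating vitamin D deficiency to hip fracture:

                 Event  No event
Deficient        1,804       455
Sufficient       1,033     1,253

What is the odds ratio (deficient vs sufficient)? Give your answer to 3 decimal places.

4.809

Cells: a = 1804, b = 455, c = 1033, d = 1253.
OR = (a·d)/(b·c) = (1804 × 1253) / (455 × 1033) = 2260412 / 470015 = 4.80923
The odds of hip fracture are about 4.81 times as high in the deficient group.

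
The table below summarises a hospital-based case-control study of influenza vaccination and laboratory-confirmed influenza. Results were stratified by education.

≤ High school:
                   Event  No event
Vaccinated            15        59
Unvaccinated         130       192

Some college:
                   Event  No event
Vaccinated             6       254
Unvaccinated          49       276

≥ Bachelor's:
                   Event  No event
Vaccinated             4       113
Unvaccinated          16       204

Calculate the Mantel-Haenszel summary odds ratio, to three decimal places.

OR_MH = Σ(aᵢdᵢ/nᵢ) / Σ(bᵢcᵢ/nᵢ), where nᵢ is the stratum total.
Stratum 1 (≤ High school): n = 396; a·d/n = 15·192/396 = 7.2727; b·c/n = 59·130/396 = 19.3687
Stratum 2 (Some college): n = 585; a·d/n = 6·276/585 = 2.8308; b·c/n = 254·49/585 = 21.2752
Stratum 3 (≥ Bachelor's): n = 337; a·d/n = 4·204/337 = 2.4214; b·c/n = 113·16/337 = 5.3650
OR_MH = (7.2727 + 2.8308 + 2.4214) / (19.3687 + 21.2752 + 5.3650) = 12.5249 / 46.0089 = 0.27223

0.272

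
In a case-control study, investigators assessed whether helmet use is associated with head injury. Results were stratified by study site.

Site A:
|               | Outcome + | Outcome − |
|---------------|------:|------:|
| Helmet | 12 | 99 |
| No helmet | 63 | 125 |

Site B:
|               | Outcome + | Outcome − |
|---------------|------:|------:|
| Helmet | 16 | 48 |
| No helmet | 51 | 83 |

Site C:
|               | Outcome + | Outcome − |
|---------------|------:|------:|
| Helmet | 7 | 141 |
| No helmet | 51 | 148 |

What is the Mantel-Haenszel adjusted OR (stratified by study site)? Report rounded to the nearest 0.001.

OR_MH = Σ(aᵢdᵢ/nᵢ) / Σ(bᵢcᵢ/nᵢ), where nᵢ is the stratum total.
Stratum 1 (Site A): n = 299; a·d/n = 12·125/299 = 5.0167; b·c/n = 99·63/299 = 20.8595
Stratum 2 (Site B): n = 198; a·d/n = 16·83/198 = 6.7071; b·c/n = 48·51/198 = 12.3636
Stratum 3 (Site C): n = 347; a·d/n = 7·148/347 = 2.9856; b·c/n = 141·51/347 = 20.7233
OR_MH = (5.0167 + 6.7071 + 2.9856) / (20.8595 + 12.3636 + 20.7233) = 14.7094 / 53.9465 = 0.27267

0.273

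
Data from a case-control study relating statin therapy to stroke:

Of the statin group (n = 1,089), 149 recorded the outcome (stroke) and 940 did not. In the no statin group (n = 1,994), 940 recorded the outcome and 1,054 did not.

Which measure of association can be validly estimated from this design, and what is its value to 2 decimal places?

0.18

From the description: a = 149, b = 940, c = 940, d = 1054.
This is a case-control study: participants were sampled on outcome status, so risks in the source population cannot be estimated directly — relative risk is not valid here. The odds ratio is the appropriate measure.
OR = (a·d)/(b·c) = (149 × 1054) / (940 × 940) = 157046 / 883600 = 0.17773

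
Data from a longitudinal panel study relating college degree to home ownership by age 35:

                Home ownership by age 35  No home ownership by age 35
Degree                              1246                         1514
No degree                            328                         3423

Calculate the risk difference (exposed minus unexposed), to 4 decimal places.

Cells: a = 1246, b = 1514, c = 328, d = 3423.
Risk in exposed = 1246/2760 = 0.451449; risk in unexposed = 328/3751 = 0.087443.
Risk difference = 0.451449 − 0.087443 = 0.364006

0.3640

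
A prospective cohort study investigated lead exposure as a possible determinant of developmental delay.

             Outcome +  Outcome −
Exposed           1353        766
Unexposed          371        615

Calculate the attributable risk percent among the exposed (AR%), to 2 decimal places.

41.07

Cells: a = 1353, b = 766, c = 371, d = 615.
Risk in exposed = 1353/2119 = 0.63851; risk in unexposed = 371/986 = 0.37627.
RR = 0.63851/0.37627 = 1.69695
AR% = (RR − 1)/RR × 100 = (1.69695 − 1)/1.69695 × 100 = 41.0709%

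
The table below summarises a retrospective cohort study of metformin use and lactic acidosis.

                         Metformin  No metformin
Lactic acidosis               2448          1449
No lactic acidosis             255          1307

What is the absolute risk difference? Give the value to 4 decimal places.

Reading the table with exposure as columns: a = 2448 (Metformin, case), b = 255 (Metformin, non-case), c = 1449 (No metformin, case), d = 1307.
Risk in exposed = 2448/2703 = 0.905660; risk in unexposed = 1449/2756 = 0.525762.
Risk difference = 0.905660 − 0.525762 = 0.379898

0.3799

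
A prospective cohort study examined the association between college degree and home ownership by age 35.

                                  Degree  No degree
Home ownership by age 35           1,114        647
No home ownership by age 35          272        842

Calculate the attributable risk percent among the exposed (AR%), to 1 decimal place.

45.9

Reading the table with exposure as columns: a = 1114 (Degree, case), b = 272 (Degree, non-case), c = 647 (No degree, case), d = 842.
Risk in exposed = 1114/1386 = 0.80375; risk in unexposed = 647/1489 = 0.43452.
RR = 0.80375/0.43452 = 1.84975
AR% = (RR − 1)/RR × 100 = (1.84975 − 1)/1.84975 × 100 = 45.9386%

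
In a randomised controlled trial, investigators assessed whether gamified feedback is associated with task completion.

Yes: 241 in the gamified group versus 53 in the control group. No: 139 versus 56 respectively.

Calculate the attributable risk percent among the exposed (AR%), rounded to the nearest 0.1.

23.3

From the description: a = 241, b = 139, c = 53, d = 56.
Risk in exposed = 241/380 = 0.63421; risk in unexposed = 53/109 = 0.48624.
RR = 0.63421/0.48624 = 1.30432
AR% = (RR − 1)/RR × 100 = (1.30432 − 1)/1.30432 × 100 = 23.3317%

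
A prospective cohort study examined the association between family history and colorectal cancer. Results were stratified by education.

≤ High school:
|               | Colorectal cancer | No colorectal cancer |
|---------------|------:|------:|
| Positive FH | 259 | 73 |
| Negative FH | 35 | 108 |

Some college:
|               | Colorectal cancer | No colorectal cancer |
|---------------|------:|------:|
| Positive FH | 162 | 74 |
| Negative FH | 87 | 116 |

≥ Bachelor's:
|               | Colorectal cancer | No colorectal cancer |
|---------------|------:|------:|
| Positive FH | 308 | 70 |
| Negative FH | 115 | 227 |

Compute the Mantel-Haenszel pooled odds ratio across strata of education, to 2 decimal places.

6.37

OR_MH = Σ(aᵢdᵢ/nᵢ) / Σ(bᵢcᵢ/nᵢ), where nᵢ is the stratum total.
Stratum 1 (≤ High school): n = 475; a·d/n = 259·108/475 = 58.8884; b·c/n = 73·35/475 = 5.3789
Stratum 2 (Some college): n = 439; a·d/n = 162·116/439 = 42.8064; b·c/n = 74·87/439 = 14.6651
Stratum 3 (≥ Bachelor's): n = 720; a·d/n = 308·227/720 = 97.1056; b·c/n = 70·115/720 = 11.1806
OR_MH = (58.8884 + 42.8064 + 97.1056) / (5.3789 + 14.6651 + 11.1806) = 198.8004 / 31.2247 = 6.36678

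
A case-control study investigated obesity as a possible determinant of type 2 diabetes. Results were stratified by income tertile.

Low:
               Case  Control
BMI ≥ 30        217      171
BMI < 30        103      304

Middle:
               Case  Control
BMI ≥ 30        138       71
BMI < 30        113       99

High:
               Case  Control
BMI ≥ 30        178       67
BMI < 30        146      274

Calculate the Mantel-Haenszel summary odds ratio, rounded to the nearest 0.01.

3.38

OR_MH = Σ(aᵢdᵢ/nᵢ) / Σ(bᵢcᵢ/nᵢ), where nᵢ is the stratum total.
Stratum 1 (Low): n = 795; a·d/n = 217·304/795 = 82.9786; b·c/n = 171·103/795 = 22.1547
Stratum 2 (Middle): n = 421; a·d/n = 138·99/421 = 32.4513; b·c/n = 71·113/421 = 19.0570
Stratum 3 (High): n = 665; a·d/n = 178·274/665 = 73.3414; b·c/n = 67·146/665 = 14.7098
OR_MH = (82.9786 + 32.4513 + 73.3414) / (22.1547 + 19.0570 + 14.7098) = 188.7713 / 55.9215 = 3.37565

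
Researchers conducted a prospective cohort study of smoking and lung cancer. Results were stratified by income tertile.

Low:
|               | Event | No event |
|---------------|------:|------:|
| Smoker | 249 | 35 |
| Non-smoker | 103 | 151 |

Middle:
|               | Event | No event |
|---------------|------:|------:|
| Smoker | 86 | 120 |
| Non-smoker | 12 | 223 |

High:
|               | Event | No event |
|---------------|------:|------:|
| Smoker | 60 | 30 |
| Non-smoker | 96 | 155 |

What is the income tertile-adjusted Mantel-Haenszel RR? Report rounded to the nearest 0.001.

2.433

RR_MH = Σ(aᵢ·n₀ᵢ/nᵢ) / Σ(cᵢ·n₁ᵢ/nᵢ), with n₁ᵢ = aᵢ+bᵢ (exposed), n₀ᵢ = cᵢ+dᵢ (unexposed), nᵢ = n₁ᵢ+n₀ᵢ.
Stratum 1 (Low): n₁ = 284, n₀ = 254, n = 538; a·n₀/n = 249·254/538 = 117.5576; c·n₁/n = 103·284/538 = 54.3717
Stratum 2 (Middle): n₁ = 206, n₀ = 235, n = 441; a·n₀/n = 86·235/441 = 45.8277; c·n₁/n = 12·206/441 = 5.6054
Stratum 3 (High): n₁ = 90, n₀ = 251, n = 341; a·n₀/n = 60·251/341 = 44.1642; c·n₁/n = 96·90/341 = 25.3372
RR_MH = (117.5576 + 45.8277 + 44.1642) / (54.3717 + 5.6054 + 25.3372) = 207.5495 / 85.3144 = 2.43276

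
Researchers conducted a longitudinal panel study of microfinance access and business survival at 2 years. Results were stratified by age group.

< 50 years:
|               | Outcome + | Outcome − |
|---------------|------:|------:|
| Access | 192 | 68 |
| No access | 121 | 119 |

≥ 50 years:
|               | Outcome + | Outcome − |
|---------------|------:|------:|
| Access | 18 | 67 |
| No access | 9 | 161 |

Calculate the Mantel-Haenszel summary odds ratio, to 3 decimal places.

3.032

OR_MH = Σ(aᵢdᵢ/nᵢ) / Σ(bᵢcᵢ/nᵢ), where nᵢ is the stratum total.
Stratum 1 (< 50 years): n = 500; a·d/n = 192·119/500 = 45.6960; b·c/n = 68·121/500 = 16.4560
Stratum 2 (≥ 50 years): n = 255; a·d/n = 18·161/255 = 11.3647; b·c/n = 67·9/255 = 2.3647
OR_MH = (45.6960 + 11.3647) / (16.4560 + 2.3647) = 57.0607 / 18.8207 = 3.03180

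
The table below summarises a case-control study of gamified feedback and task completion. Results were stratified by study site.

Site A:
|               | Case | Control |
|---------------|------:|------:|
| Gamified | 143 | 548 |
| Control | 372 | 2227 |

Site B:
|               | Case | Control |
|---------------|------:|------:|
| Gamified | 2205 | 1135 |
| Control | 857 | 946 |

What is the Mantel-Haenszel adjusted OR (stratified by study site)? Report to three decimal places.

OR_MH = Σ(aᵢdᵢ/nᵢ) / Σ(bᵢcᵢ/nᵢ), where nᵢ is the stratum total.
Stratum 1 (Site A): n = 3290; a·d/n = 143·2227/3290 = 96.7967; b·c/n = 548·372/3290 = 61.9623
Stratum 2 (Site B): n = 5143; a·d/n = 2205·946/5143 = 405.5862; b·c/n = 1135·857/5143 = 189.1299
OR_MH = (96.7967 + 405.5862) / (61.9623 + 189.1299) = 502.3829 / 251.0922 = 2.00079

2.001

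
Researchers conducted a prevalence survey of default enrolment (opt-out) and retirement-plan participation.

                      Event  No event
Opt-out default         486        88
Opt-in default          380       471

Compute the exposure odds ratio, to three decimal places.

6.845

Cells: a = 486, b = 88, c = 380, d = 471.
OR = (a·d)/(b·c) = (486 × 471) / (88 × 380) = 228906 / 33440 = 6.84528
The odds of retirement-plan participation are about 6.85 times as high in the opt-out default group.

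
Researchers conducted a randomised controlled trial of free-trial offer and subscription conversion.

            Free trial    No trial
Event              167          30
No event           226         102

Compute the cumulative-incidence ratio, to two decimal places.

1.87

Reading the table with exposure as columns: a = 167 (Free trial, case), b = 226 (Free trial, non-case), c = 30 (No trial, case), d = 102.
Risk in exposed = 167/393 = 0.42494; risk in unexposed = 30/132 = 0.22727.
RR = 0.42494 / 0.22727 = 1.86972
The risk among the exposed is 1.87 times that among the unexposed.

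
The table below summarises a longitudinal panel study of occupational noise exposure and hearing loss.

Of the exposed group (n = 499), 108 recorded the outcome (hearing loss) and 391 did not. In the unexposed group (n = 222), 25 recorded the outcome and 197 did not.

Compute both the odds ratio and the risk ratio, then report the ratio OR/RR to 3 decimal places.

1.132

From the description: a = 108, b = 391, c = 25, d = 197.
OR = (108·197)/(391·25) = 21276/9775 = 2.17657
Risk in exposed = 108/499 = 0.21643; risk in unexposed = 25/222 = 0.11261; RR = 1.92192
OR/RR = 2.17657 / 1.92192 = 1.13250
The outcome is not rare, so the OR lies further from 1 than the RR.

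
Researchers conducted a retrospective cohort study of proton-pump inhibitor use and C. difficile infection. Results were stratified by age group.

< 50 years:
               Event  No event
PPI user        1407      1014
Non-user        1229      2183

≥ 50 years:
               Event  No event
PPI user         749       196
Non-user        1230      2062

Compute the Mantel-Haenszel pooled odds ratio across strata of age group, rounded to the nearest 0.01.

3.29

OR_MH = Σ(aᵢdᵢ/nᵢ) / Σ(bᵢcᵢ/nᵢ), where nᵢ is the stratum total.
Stratum 1 (< 50 years): n = 5833; a·d/n = 1407·2183/5833 = 526.5697; b·c/n = 1014·1229/5833 = 213.6475
Stratum 2 (≥ 50 years): n = 4237; a·d/n = 749·2062/4237 = 364.5122; b·c/n = 196·1230/4237 = 56.8987
OR_MH = (526.5697 + 364.5122) / (213.6475 + 56.8987) = 891.0818 / 270.5463 = 3.29364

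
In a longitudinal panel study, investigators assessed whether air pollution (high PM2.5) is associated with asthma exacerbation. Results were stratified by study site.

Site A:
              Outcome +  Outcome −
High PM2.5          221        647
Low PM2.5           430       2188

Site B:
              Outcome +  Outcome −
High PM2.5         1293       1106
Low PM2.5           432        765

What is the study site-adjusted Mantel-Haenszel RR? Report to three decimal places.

1.509

RR_MH = Σ(aᵢ·n₀ᵢ/nᵢ) / Σ(cᵢ·n₁ᵢ/nᵢ), with n₁ᵢ = aᵢ+bᵢ (exposed), n₀ᵢ = cᵢ+dᵢ (unexposed), nᵢ = n₁ᵢ+n₀ᵢ.
Stratum 1 (Site A): n₁ = 868, n₀ = 2618, n = 3486; a·n₀/n = 221·2618/3486 = 165.9719; c·n₁/n = 430·868/3486 = 107.0683
Stratum 2 (Site B): n₁ = 2399, n₀ = 1197, n = 3596; a·n₀/n = 1293·1197/3596 = 430.4007; c·n₁/n = 432·2399/3596 = 288.2002
RR_MH = (165.9719 + 430.4007) / (107.0683 + 288.2002) = 596.3726 / 395.2685 = 1.50878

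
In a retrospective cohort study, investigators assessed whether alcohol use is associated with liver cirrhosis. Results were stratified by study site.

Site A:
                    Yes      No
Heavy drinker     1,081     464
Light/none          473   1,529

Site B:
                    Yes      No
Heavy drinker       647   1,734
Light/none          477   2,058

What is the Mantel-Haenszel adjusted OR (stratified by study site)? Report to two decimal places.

OR_MH = Σ(aᵢdᵢ/nᵢ) / Σ(bᵢcᵢ/nᵢ), where nᵢ is the stratum total.
Stratum 1 (Site A): n = 3547; a·d/n = 1081·1529/3547 = 465.9851; b·c/n = 464·473/3547 = 61.8754
Stratum 2 (Site B): n = 4916; a·d/n = 647·2058/4916 = 270.8556; b·c/n = 1734·477/4916 = 168.2502
OR_MH = (465.9851 + 270.8556) / (61.8754 + 168.2502) = 736.8406 / 230.1256 = 3.20191

3.20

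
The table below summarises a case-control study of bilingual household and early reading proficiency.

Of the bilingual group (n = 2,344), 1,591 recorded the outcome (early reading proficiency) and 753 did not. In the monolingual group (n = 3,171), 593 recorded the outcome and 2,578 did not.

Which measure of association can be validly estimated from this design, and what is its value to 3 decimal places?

From the description: a = 1591, b = 753, c = 593, d = 2578.
This is a case-control study: participants were sampled on outcome status, so risks in the source population cannot be estimated directly — relative risk is not valid here. The odds ratio is the appropriate measure.
OR = (a·d)/(b·c) = (1591 × 2578) / (753 × 593) = 4101598 / 446529 = 9.18551

9.186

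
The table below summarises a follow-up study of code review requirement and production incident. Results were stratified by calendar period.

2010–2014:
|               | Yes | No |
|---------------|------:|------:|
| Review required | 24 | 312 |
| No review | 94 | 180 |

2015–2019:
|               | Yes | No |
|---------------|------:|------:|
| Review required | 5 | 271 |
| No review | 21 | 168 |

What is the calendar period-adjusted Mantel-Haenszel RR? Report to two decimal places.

RR_MH = Σ(aᵢ·n₀ᵢ/nᵢ) / Σ(cᵢ·n₁ᵢ/nᵢ), with n₁ᵢ = aᵢ+bᵢ (exposed), n₀ᵢ = cᵢ+dᵢ (unexposed), nᵢ = n₁ᵢ+n₀ᵢ.
Stratum 1 (2010–2014): n₁ = 336, n₀ = 274, n = 610; a·n₀/n = 24·274/610 = 10.7803; c·n₁/n = 94·336/610 = 51.7770
Stratum 2 (2015–2019): n₁ = 276, n₀ = 189, n = 465; a·n₀/n = 5·189/465 = 2.0323; c·n₁/n = 21·276/465 = 12.4645
RR_MH = (10.7803 + 2.0323) / (51.7770 + 12.4645) = 12.8126 / 64.2416 = 0.19944

0.20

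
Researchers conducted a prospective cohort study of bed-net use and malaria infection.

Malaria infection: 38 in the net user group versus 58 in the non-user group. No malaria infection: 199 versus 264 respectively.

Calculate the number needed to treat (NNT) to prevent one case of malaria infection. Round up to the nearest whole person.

51

Risk in treated group = 38/237 = 0.16034; risk in control = 58/322 = 0.18012.
Absolute risk reduction = 0.18012 − 0.16034 = 0.01979
NNT = 1 / ARR = 1 / 0.01979 = 50.539 → round up → 51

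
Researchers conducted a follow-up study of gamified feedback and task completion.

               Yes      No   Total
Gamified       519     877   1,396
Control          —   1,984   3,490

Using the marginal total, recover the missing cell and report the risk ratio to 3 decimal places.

The missing cell is in the unexposed row: 3490 − 1984 = 1506.
So a = 519, b = 877, c = 1506, d = 1984.
RR = [a/(a+b)] / [c/(c+d)] = (519/1396) / (1506/3490) = 0.37178/0.43152 = 0.86155

0.862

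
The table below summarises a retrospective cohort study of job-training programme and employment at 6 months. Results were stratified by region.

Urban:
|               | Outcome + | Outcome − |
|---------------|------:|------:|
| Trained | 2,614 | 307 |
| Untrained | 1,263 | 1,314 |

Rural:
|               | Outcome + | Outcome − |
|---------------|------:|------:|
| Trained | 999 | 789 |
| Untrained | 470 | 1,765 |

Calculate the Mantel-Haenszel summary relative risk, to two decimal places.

2.02

RR_MH = Σ(aᵢ·n₀ᵢ/nᵢ) / Σ(cᵢ·n₁ᵢ/nᵢ), with n₁ᵢ = aᵢ+bᵢ (exposed), n₀ᵢ = cᵢ+dᵢ (unexposed), nᵢ = n₁ᵢ+n₀ᵢ.
Stratum 1 (Urban): n₁ = 2921, n₀ = 2577, n = 5498; a·n₀/n = 2614·2577/5498 = 1225.2234; c·n₁/n = 1263·2921/5498 = 671.0118
Stratum 2 (Rural): n₁ = 1788, n₀ = 2235, n = 4023; a·n₀/n = 999·2235/4023 = 555.0000; c·n₁/n = 470·1788/4023 = 208.8889
RR_MH = (1225.2234 + 555.0000) / (671.0118 + 208.8889) = 1780.2234 / 879.9007 = 2.02321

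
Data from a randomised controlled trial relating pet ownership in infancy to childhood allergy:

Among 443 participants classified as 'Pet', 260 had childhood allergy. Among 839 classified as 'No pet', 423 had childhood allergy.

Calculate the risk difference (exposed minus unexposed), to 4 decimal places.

From the description: a = 260, b = 183, c = 423, d = 416.
Risk in exposed = 260/443 = 0.586907; risk in unexposed = 423/839 = 0.504172.
Risk difference = 0.586907 − 0.504172 = 0.082736

0.0827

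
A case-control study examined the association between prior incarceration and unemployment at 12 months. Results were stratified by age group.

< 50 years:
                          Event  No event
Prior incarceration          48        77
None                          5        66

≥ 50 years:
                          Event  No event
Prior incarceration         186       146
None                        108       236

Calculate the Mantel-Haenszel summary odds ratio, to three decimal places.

OR_MH = Σ(aᵢdᵢ/nᵢ) / Σ(bᵢcᵢ/nᵢ), where nᵢ is the stratum total.
Stratum 1 (< 50 years): n = 196; a·d/n = 48·66/196 = 16.1633; b·c/n = 77·5/196 = 1.9643
Stratum 2 (≥ 50 years): n = 676; a·d/n = 186·236/676 = 64.9349; b·c/n = 146·108/676 = 23.3254
OR_MH = (16.1633 + 64.9349) / (1.9643 + 23.3254) = 81.0982 / 25.2897 = 3.20676

3.207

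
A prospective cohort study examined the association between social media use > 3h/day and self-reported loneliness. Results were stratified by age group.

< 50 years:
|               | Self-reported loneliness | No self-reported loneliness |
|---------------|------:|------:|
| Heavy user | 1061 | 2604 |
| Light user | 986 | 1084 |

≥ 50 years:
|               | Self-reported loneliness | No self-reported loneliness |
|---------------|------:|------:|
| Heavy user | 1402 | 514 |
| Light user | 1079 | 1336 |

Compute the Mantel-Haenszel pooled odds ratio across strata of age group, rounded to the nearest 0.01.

OR_MH = Σ(aᵢdᵢ/nᵢ) / Σ(bᵢcᵢ/nᵢ), where nᵢ is the stratum total.
Stratum 1 (< 50 years): n = 5735; a·d/n = 1061·1084/5735 = 200.5447; b·c/n = 2604·986/5735 = 447.6973
Stratum 2 (≥ 50 years): n = 4331; a·d/n = 1402·1336/4331 = 432.4803; b·c/n = 514·1079/4331 = 128.0550
OR_MH = (200.5447 + 432.4803) / (447.6973 + 128.0550) = 633.0250 / 575.7522 = 1.09947

1.10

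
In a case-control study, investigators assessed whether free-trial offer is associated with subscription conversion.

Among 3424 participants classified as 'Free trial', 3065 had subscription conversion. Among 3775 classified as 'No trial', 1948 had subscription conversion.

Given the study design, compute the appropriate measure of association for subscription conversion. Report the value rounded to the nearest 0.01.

From the description: a = 3065, b = 359, c = 1948, d = 1827.
This is a case-control study: participants were sampled on outcome status, so risks in the source population cannot be estimated directly — relative risk is not valid here. The odds ratio is the appropriate measure.
OR = (a·d)/(b·c) = (3065 × 1827) / (359 × 1948) = 5599755 / 699332 = 8.00729

8.01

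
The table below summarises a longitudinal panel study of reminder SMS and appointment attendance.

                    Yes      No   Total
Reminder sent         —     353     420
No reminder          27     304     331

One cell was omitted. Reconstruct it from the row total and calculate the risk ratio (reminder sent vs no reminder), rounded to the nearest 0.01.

The missing cell is in the exposed row: 420 − 353 = 67.
So a = 67, b = 353, c = 27, d = 304.
RR = [a/(a+b)] / [c/(c+d)] = (67/420) / (27/331) = 0.15952/0.08157 = 1.95564

1.96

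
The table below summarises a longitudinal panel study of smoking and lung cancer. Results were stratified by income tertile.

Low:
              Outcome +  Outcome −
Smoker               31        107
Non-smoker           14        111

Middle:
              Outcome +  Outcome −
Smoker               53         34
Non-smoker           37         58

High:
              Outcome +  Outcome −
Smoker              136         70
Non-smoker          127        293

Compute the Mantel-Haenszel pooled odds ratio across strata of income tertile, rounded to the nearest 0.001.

OR_MH = Σ(aᵢdᵢ/nᵢ) / Σ(bᵢcᵢ/nᵢ), where nᵢ is the stratum total.
Stratum 1 (Low): n = 263; a·d/n = 31·111/263 = 13.0837; b·c/n = 107·14/263 = 5.6958
Stratum 2 (Middle): n = 182; a·d/n = 53·58/182 = 16.8901; b·c/n = 34·37/182 = 6.9121
Stratum 3 (High): n = 626; a·d/n = 136·293/626 = 63.6550; b·c/n = 70·127/626 = 14.2013
OR_MH = (13.0837 + 16.8901 + 63.6550) / (5.6958 + 6.9121 + 14.2013) = 93.6287 / 26.8092 = 3.49241

3.492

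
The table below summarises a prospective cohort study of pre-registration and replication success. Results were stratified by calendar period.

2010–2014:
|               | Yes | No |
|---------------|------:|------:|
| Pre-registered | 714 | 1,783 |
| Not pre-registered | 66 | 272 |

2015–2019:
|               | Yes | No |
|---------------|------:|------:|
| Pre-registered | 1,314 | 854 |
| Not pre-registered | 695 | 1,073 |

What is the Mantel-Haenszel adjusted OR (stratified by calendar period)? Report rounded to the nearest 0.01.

2.22

OR_MH = Σ(aᵢdᵢ/nᵢ) / Σ(bᵢcᵢ/nᵢ), where nᵢ is the stratum total.
Stratum 1 (2010–2014): n = 2835; a·d/n = 714·272/2835 = 68.5037; b·c/n = 1783·66/2835 = 41.5090
Stratum 2 (2015–2019): n = 3936; a·d/n = 1314·1073/3936 = 358.2119; b·c/n = 854·695/3936 = 150.7952
OR_MH = (68.5037 + 358.2119) / (41.5090 + 150.7952) = 426.7156 / 192.3042 = 2.21896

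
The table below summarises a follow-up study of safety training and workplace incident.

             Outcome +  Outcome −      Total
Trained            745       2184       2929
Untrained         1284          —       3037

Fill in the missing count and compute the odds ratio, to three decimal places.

The missing cell is in the unexposed row: 3037 − 1284 = 1753.
So a = 745, b = 2184, c = 1284, d = 1753.
OR = (a·d)/(b·c) = (745 × 1753) / (2184 × 1284) = 1305985 / 2804256 = 0.46572

0.466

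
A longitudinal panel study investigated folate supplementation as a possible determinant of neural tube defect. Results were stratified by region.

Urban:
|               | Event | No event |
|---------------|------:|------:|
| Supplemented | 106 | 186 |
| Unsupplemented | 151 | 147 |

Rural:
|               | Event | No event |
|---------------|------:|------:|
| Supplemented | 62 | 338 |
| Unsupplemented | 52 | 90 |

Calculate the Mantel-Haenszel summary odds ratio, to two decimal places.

OR_MH = Σ(aᵢdᵢ/nᵢ) / Σ(bᵢcᵢ/nᵢ), where nᵢ is the stratum total.
Stratum 1 (Urban): n = 590; a·d/n = 106·147/590 = 26.4102; b·c/n = 186·151/590 = 47.6034
Stratum 2 (Rural): n = 542; a·d/n = 62·90/542 = 10.2952; b·c/n = 338·52/542 = 32.4280
OR_MH = (26.4102 + 10.2952) / (47.6034 + 32.4280) = 36.7054 / 80.0314 = 0.45864

0.46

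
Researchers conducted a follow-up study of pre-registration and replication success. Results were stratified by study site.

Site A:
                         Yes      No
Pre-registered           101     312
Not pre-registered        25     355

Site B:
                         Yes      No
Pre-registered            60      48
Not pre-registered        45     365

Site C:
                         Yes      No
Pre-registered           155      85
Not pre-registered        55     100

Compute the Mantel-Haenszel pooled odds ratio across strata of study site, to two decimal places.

OR_MH = Σ(aᵢdᵢ/nᵢ) / Σ(bᵢcᵢ/nᵢ), where nᵢ is the stratum total.
Stratum 1 (Site A): n = 793; a·d/n = 101·355/793 = 45.2144; b·c/n = 312·25/793 = 9.8361
Stratum 2 (Site B): n = 518; a·d/n = 60·365/518 = 42.2780; b·c/n = 48·45/518 = 4.1699
Stratum 3 (Site C): n = 395; a·d/n = 155·100/395 = 39.2405; b·c/n = 85·55/395 = 11.8354
OR_MH = (45.2144 + 42.2780 + 39.2405) / (9.8361 + 4.1699 + 11.8354) = 126.7329 / 25.8414 = 4.90426

4.90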